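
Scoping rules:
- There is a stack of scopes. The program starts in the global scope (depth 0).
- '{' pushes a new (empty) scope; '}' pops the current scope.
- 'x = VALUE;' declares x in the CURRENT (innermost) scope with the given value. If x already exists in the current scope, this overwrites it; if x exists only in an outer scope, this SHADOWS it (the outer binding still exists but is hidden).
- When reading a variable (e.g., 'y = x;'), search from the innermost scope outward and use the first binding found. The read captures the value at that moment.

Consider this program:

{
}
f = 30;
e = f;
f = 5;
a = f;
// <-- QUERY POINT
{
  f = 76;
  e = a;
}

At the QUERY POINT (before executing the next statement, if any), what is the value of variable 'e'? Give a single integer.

Step 1: enter scope (depth=1)
Step 2: exit scope (depth=0)
Step 3: declare f=30 at depth 0
Step 4: declare e=(read f)=30 at depth 0
Step 5: declare f=5 at depth 0
Step 6: declare a=(read f)=5 at depth 0
Visible at query point: a=5 e=30 f=5

Answer: 30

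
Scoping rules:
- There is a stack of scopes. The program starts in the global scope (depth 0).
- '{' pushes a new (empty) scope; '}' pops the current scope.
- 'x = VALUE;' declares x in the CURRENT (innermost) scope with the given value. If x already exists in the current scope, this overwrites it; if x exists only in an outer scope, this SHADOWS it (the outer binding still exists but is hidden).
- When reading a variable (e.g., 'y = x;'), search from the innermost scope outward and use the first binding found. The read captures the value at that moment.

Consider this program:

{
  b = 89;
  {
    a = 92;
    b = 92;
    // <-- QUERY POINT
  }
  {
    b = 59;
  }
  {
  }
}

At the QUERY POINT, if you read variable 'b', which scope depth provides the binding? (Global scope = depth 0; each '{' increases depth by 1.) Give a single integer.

Answer: 2

Derivation:
Step 1: enter scope (depth=1)
Step 2: declare b=89 at depth 1
Step 3: enter scope (depth=2)
Step 4: declare a=92 at depth 2
Step 5: declare b=92 at depth 2
Visible at query point: a=92 b=92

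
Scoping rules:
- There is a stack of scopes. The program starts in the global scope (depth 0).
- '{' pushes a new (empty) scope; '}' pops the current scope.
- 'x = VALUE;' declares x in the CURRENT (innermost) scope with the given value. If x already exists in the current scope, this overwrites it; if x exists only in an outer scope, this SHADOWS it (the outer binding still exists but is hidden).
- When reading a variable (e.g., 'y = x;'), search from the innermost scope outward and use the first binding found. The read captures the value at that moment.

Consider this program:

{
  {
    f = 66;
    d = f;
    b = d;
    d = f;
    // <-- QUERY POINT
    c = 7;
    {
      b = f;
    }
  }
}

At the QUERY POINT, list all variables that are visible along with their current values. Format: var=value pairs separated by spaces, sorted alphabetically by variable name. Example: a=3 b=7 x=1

Answer: b=66 d=66 f=66

Derivation:
Step 1: enter scope (depth=1)
Step 2: enter scope (depth=2)
Step 3: declare f=66 at depth 2
Step 4: declare d=(read f)=66 at depth 2
Step 5: declare b=(read d)=66 at depth 2
Step 6: declare d=(read f)=66 at depth 2
Visible at query point: b=66 d=66 f=66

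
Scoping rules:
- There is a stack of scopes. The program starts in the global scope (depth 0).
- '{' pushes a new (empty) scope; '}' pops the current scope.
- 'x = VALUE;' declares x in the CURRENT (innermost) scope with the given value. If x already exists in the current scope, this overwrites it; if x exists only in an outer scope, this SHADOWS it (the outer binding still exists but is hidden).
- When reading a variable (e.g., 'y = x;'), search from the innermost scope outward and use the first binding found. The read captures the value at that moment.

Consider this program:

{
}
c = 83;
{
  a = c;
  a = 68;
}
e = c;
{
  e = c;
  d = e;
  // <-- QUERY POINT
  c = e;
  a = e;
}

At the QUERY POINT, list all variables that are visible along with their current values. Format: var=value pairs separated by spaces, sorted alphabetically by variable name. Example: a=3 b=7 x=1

Answer: c=83 d=83 e=83

Derivation:
Step 1: enter scope (depth=1)
Step 2: exit scope (depth=0)
Step 3: declare c=83 at depth 0
Step 4: enter scope (depth=1)
Step 5: declare a=(read c)=83 at depth 1
Step 6: declare a=68 at depth 1
Step 7: exit scope (depth=0)
Step 8: declare e=(read c)=83 at depth 0
Step 9: enter scope (depth=1)
Step 10: declare e=(read c)=83 at depth 1
Step 11: declare d=(read e)=83 at depth 1
Visible at query point: c=83 d=83 e=83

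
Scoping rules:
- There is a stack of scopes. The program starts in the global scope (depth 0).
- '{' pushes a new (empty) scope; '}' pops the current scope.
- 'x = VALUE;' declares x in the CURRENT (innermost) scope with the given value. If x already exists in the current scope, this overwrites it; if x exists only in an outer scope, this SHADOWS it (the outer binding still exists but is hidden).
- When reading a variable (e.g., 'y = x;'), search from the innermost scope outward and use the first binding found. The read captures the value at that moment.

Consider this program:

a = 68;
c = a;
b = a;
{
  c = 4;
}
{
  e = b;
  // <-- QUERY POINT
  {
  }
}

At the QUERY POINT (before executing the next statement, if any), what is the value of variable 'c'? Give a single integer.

Step 1: declare a=68 at depth 0
Step 2: declare c=(read a)=68 at depth 0
Step 3: declare b=(read a)=68 at depth 0
Step 4: enter scope (depth=1)
Step 5: declare c=4 at depth 1
Step 6: exit scope (depth=0)
Step 7: enter scope (depth=1)
Step 8: declare e=(read b)=68 at depth 1
Visible at query point: a=68 b=68 c=68 e=68

Answer: 68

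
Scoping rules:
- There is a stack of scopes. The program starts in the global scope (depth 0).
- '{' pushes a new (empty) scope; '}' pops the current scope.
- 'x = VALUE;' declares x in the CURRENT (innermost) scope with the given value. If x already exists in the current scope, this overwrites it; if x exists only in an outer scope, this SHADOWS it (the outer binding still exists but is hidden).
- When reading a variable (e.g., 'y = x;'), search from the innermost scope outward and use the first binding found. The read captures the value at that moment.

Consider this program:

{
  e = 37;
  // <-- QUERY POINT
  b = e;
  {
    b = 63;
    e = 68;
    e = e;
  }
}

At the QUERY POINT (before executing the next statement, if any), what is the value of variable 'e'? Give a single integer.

Answer: 37

Derivation:
Step 1: enter scope (depth=1)
Step 2: declare e=37 at depth 1
Visible at query point: e=37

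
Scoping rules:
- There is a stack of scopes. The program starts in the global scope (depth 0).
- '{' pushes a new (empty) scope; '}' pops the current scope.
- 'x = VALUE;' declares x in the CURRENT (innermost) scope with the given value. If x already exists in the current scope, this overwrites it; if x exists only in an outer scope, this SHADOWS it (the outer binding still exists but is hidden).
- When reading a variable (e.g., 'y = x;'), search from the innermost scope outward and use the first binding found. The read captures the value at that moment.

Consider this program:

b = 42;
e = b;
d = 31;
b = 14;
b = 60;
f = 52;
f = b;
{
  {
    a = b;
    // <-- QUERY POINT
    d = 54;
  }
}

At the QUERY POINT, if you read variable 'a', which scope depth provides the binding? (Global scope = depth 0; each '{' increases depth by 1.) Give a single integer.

Answer: 2

Derivation:
Step 1: declare b=42 at depth 0
Step 2: declare e=(read b)=42 at depth 0
Step 3: declare d=31 at depth 0
Step 4: declare b=14 at depth 0
Step 5: declare b=60 at depth 0
Step 6: declare f=52 at depth 0
Step 7: declare f=(read b)=60 at depth 0
Step 8: enter scope (depth=1)
Step 9: enter scope (depth=2)
Step 10: declare a=(read b)=60 at depth 2
Visible at query point: a=60 b=60 d=31 e=42 f=60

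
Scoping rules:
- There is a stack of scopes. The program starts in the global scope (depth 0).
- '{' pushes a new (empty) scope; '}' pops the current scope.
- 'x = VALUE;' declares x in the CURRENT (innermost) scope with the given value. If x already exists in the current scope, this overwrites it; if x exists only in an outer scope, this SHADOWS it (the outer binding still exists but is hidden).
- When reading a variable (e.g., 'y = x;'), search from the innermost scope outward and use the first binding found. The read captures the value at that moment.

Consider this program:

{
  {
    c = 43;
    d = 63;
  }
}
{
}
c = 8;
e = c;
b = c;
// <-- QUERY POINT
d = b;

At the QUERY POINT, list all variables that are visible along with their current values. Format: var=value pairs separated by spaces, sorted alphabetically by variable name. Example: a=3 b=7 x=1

Step 1: enter scope (depth=1)
Step 2: enter scope (depth=2)
Step 3: declare c=43 at depth 2
Step 4: declare d=63 at depth 2
Step 5: exit scope (depth=1)
Step 6: exit scope (depth=0)
Step 7: enter scope (depth=1)
Step 8: exit scope (depth=0)
Step 9: declare c=8 at depth 0
Step 10: declare e=(read c)=8 at depth 0
Step 11: declare b=(read c)=8 at depth 0
Visible at query point: b=8 c=8 e=8

Answer: b=8 c=8 e=8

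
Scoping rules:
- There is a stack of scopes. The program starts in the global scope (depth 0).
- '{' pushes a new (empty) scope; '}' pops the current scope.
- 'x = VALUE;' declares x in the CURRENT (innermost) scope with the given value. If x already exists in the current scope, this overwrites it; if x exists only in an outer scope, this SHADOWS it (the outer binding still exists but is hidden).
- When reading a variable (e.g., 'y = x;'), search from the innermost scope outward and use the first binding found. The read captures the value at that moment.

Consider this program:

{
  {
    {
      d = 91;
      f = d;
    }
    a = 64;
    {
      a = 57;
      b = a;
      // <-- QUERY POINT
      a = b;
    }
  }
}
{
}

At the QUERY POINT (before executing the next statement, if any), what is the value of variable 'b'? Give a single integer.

Answer: 57

Derivation:
Step 1: enter scope (depth=1)
Step 2: enter scope (depth=2)
Step 3: enter scope (depth=3)
Step 4: declare d=91 at depth 3
Step 5: declare f=(read d)=91 at depth 3
Step 6: exit scope (depth=2)
Step 7: declare a=64 at depth 2
Step 8: enter scope (depth=3)
Step 9: declare a=57 at depth 3
Step 10: declare b=(read a)=57 at depth 3
Visible at query point: a=57 b=57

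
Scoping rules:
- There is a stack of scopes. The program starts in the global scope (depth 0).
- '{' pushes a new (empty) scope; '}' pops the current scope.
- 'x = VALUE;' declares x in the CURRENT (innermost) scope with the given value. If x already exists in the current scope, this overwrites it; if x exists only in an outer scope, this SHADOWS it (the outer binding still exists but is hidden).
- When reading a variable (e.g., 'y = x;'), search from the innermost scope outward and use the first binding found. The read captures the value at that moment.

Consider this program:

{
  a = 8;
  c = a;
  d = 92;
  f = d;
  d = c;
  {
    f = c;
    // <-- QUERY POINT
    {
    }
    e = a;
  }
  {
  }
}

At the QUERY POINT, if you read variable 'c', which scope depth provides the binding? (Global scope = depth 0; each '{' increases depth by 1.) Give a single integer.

Answer: 1

Derivation:
Step 1: enter scope (depth=1)
Step 2: declare a=8 at depth 1
Step 3: declare c=(read a)=8 at depth 1
Step 4: declare d=92 at depth 1
Step 5: declare f=(read d)=92 at depth 1
Step 6: declare d=(read c)=8 at depth 1
Step 7: enter scope (depth=2)
Step 8: declare f=(read c)=8 at depth 2
Visible at query point: a=8 c=8 d=8 f=8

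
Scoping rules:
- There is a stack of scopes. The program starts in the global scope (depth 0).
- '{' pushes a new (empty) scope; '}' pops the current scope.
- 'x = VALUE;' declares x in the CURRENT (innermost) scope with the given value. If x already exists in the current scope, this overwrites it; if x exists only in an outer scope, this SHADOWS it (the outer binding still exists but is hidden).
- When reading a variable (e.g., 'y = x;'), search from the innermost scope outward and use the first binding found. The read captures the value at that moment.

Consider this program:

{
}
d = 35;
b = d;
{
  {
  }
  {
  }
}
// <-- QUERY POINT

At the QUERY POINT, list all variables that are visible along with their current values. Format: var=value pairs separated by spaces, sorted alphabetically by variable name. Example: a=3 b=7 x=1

Step 1: enter scope (depth=1)
Step 2: exit scope (depth=0)
Step 3: declare d=35 at depth 0
Step 4: declare b=(read d)=35 at depth 0
Step 5: enter scope (depth=1)
Step 6: enter scope (depth=2)
Step 7: exit scope (depth=1)
Step 8: enter scope (depth=2)
Step 9: exit scope (depth=1)
Step 10: exit scope (depth=0)
Visible at query point: b=35 d=35

Answer: b=35 d=35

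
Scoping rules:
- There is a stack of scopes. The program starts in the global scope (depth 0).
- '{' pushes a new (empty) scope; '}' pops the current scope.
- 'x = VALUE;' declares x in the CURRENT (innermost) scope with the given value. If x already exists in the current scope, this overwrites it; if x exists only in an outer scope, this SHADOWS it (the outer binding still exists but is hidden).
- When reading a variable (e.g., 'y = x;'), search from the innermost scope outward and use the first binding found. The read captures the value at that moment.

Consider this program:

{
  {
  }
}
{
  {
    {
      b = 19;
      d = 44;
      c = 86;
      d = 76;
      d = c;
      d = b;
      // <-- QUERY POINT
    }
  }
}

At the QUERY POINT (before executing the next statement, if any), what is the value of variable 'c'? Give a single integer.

Answer: 86

Derivation:
Step 1: enter scope (depth=1)
Step 2: enter scope (depth=2)
Step 3: exit scope (depth=1)
Step 4: exit scope (depth=0)
Step 5: enter scope (depth=1)
Step 6: enter scope (depth=2)
Step 7: enter scope (depth=3)
Step 8: declare b=19 at depth 3
Step 9: declare d=44 at depth 3
Step 10: declare c=86 at depth 3
Step 11: declare d=76 at depth 3
Step 12: declare d=(read c)=86 at depth 3
Step 13: declare d=(read b)=19 at depth 3
Visible at query point: b=19 c=86 d=19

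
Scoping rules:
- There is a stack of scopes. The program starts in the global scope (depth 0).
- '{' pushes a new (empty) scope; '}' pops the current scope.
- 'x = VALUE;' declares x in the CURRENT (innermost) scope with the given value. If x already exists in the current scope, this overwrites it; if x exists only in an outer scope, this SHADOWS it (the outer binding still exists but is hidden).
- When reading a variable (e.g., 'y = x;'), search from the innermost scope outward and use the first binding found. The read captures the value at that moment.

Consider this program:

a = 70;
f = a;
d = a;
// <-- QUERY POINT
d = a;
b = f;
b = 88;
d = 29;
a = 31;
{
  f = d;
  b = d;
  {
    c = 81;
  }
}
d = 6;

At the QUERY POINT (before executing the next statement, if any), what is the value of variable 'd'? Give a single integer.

Answer: 70

Derivation:
Step 1: declare a=70 at depth 0
Step 2: declare f=(read a)=70 at depth 0
Step 3: declare d=(read a)=70 at depth 0
Visible at query point: a=70 d=70 f=70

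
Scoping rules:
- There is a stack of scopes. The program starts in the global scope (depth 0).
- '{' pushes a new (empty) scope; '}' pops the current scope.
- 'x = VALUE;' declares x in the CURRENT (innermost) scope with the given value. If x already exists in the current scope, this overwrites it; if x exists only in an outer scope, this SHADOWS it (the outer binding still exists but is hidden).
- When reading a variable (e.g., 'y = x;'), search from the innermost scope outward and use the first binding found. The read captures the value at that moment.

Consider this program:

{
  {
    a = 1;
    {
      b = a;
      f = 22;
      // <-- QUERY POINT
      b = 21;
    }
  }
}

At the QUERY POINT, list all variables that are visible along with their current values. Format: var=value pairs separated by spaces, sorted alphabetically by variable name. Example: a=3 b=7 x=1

Answer: a=1 b=1 f=22

Derivation:
Step 1: enter scope (depth=1)
Step 2: enter scope (depth=2)
Step 3: declare a=1 at depth 2
Step 4: enter scope (depth=3)
Step 5: declare b=(read a)=1 at depth 3
Step 6: declare f=22 at depth 3
Visible at query point: a=1 b=1 f=22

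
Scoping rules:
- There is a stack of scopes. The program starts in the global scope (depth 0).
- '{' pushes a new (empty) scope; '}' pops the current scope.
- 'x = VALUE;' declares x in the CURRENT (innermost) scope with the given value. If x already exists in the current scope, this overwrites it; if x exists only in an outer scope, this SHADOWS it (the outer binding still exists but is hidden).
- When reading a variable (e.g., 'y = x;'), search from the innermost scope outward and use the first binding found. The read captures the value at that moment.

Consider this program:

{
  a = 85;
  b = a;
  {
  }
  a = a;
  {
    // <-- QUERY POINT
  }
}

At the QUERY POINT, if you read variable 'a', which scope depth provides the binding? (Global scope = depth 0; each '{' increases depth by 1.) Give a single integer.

Step 1: enter scope (depth=1)
Step 2: declare a=85 at depth 1
Step 3: declare b=(read a)=85 at depth 1
Step 4: enter scope (depth=2)
Step 5: exit scope (depth=1)
Step 6: declare a=(read a)=85 at depth 1
Step 7: enter scope (depth=2)
Visible at query point: a=85 b=85

Answer: 1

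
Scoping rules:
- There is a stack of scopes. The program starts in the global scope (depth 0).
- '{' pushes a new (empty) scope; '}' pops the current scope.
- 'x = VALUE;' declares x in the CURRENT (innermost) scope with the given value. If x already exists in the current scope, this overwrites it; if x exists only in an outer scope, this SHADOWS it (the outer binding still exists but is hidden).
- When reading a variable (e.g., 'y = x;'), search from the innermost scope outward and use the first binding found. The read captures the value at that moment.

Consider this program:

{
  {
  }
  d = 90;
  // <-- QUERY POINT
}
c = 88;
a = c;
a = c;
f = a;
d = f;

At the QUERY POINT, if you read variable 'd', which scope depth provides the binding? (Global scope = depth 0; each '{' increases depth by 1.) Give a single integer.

Answer: 1

Derivation:
Step 1: enter scope (depth=1)
Step 2: enter scope (depth=2)
Step 3: exit scope (depth=1)
Step 4: declare d=90 at depth 1
Visible at query point: d=90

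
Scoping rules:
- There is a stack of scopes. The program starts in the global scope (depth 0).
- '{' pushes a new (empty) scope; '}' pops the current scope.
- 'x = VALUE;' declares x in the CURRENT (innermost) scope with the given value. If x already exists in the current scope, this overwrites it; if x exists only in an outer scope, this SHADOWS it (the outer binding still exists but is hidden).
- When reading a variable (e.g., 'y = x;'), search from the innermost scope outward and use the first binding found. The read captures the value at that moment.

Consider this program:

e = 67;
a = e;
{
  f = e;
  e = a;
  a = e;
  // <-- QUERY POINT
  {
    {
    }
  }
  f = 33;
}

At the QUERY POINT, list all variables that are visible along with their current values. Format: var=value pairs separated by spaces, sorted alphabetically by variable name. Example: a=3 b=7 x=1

Answer: a=67 e=67 f=67

Derivation:
Step 1: declare e=67 at depth 0
Step 2: declare a=(read e)=67 at depth 0
Step 3: enter scope (depth=1)
Step 4: declare f=(read e)=67 at depth 1
Step 5: declare e=(read a)=67 at depth 1
Step 6: declare a=(read e)=67 at depth 1
Visible at query point: a=67 e=67 f=67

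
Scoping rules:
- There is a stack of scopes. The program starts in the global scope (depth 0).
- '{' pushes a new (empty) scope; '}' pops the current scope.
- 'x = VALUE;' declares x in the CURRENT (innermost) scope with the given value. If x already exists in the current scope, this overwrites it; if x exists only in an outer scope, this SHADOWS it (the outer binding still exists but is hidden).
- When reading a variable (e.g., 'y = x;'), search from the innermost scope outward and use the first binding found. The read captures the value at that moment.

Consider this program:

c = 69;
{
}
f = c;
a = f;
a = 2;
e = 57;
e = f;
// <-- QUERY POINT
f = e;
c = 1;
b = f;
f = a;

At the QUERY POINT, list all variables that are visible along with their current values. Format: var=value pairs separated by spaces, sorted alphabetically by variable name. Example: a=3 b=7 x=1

Step 1: declare c=69 at depth 0
Step 2: enter scope (depth=1)
Step 3: exit scope (depth=0)
Step 4: declare f=(read c)=69 at depth 0
Step 5: declare a=(read f)=69 at depth 0
Step 6: declare a=2 at depth 0
Step 7: declare e=57 at depth 0
Step 8: declare e=(read f)=69 at depth 0
Visible at query point: a=2 c=69 e=69 f=69

Answer: a=2 c=69 e=69 f=69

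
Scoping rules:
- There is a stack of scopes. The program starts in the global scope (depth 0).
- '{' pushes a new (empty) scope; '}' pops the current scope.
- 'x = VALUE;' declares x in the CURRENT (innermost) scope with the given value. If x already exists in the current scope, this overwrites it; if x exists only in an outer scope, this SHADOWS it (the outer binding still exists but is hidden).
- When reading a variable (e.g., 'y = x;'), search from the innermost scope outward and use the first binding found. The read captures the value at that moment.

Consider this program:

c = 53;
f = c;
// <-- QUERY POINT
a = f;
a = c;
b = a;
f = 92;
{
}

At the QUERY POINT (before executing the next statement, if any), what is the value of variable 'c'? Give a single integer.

Step 1: declare c=53 at depth 0
Step 2: declare f=(read c)=53 at depth 0
Visible at query point: c=53 f=53

Answer: 53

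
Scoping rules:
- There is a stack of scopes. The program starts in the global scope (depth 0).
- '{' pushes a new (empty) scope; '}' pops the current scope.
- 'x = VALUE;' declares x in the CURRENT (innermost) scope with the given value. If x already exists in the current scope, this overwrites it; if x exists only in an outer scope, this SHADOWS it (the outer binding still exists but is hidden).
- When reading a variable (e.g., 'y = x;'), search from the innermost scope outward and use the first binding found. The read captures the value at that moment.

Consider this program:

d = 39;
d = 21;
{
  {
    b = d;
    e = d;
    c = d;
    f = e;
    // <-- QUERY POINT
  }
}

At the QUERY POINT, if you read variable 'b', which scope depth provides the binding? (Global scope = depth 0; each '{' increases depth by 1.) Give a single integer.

Step 1: declare d=39 at depth 0
Step 2: declare d=21 at depth 0
Step 3: enter scope (depth=1)
Step 4: enter scope (depth=2)
Step 5: declare b=(read d)=21 at depth 2
Step 6: declare e=(read d)=21 at depth 2
Step 7: declare c=(read d)=21 at depth 2
Step 8: declare f=(read e)=21 at depth 2
Visible at query point: b=21 c=21 d=21 e=21 f=21

Answer: 2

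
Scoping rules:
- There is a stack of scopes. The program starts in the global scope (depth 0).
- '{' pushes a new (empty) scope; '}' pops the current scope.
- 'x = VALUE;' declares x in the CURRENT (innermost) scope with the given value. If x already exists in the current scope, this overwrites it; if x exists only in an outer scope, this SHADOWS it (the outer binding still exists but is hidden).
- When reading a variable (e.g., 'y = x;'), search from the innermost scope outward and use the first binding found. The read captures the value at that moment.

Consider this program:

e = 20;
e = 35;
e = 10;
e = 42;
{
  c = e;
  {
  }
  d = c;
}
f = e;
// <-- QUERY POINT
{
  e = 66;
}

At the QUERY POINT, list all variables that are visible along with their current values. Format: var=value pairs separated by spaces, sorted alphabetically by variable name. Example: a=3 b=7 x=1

Step 1: declare e=20 at depth 0
Step 2: declare e=35 at depth 0
Step 3: declare e=10 at depth 0
Step 4: declare e=42 at depth 0
Step 5: enter scope (depth=1)
Step 6: declare c=(read e)=42 at depth 1
Step 7: enter scope (depth=2)
Step 8: exit scope (depth=1)
Step 9: declare d=(read c)=42 at depth 1
Step 10: exit scope (depth=0)
Step 11: declare f=(read e)=42 at depth 0
Visible at query point: e=42 f=42

Answer: e=42 f=42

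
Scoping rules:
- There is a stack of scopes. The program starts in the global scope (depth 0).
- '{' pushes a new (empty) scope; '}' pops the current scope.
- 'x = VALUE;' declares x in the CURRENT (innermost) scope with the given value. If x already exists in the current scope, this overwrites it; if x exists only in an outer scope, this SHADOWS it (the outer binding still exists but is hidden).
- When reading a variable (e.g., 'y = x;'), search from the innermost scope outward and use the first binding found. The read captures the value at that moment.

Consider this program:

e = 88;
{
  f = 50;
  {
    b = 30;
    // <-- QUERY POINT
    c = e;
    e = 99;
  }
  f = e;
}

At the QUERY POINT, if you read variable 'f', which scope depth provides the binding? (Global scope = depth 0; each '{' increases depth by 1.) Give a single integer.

Answer: 1

Derivation:
Step 1: declare e=88 at depth 0
Step 2: enter scope (depth=1)
Step 3: declare f=50 at depth 1
Step 4: enter scope (depth=2)
Step 5: declare b=30 at depth 2
Visible at query point: b=30 e=88 f=50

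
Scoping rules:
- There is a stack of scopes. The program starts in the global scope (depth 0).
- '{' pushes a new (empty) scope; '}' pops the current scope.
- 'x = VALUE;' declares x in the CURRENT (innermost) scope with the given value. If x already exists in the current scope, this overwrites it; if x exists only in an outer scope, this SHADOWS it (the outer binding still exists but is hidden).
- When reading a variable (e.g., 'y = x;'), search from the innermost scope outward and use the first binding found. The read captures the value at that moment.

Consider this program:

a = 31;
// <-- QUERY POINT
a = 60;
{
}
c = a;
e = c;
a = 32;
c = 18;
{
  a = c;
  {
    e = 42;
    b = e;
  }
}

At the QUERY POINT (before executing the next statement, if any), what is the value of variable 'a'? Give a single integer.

Step 1: declare a=31 at depth 0
Visible at query point: a=31

Answer: 31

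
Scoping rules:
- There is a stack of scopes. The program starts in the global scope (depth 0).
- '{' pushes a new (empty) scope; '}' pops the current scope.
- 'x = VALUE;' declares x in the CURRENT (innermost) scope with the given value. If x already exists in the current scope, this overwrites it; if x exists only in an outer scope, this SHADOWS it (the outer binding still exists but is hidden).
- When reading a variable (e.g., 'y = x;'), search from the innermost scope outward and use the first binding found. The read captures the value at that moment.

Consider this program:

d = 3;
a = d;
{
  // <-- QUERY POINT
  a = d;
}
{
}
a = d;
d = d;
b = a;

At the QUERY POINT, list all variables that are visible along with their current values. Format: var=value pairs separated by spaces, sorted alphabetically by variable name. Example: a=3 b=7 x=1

Answer: a=3 d=3

Derivation:
Step 1: declare d=3 at depth 0
Step 2: declare a=(read d)=3 at depth 0
Step 3: enter scope (depth=1)
Visible at query point: a=3 d=3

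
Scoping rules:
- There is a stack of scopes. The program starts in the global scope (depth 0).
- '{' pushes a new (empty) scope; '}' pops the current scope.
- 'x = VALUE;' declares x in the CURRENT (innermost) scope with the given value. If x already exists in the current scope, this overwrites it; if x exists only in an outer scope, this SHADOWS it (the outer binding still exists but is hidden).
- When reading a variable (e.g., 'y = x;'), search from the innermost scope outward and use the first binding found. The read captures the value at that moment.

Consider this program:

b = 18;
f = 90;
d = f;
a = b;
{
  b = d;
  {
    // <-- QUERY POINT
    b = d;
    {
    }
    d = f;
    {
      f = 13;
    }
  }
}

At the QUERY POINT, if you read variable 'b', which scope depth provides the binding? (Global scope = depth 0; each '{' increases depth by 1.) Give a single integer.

Step 1: declare b=18 at depth 0
Step 2: declare f=90 at depth 0
Step 3: declare d=(read f)=90 at depth 0
Step 4: declare a=(read b)=18 at depth 0
Step 5: enter scope (depth=1)
Step 6: declare b=(read d)=90 at depth 1
Step 7: enter scope (depth=2)
Visible at query point: a=18 b=90 d=90 f=90

Answer: 1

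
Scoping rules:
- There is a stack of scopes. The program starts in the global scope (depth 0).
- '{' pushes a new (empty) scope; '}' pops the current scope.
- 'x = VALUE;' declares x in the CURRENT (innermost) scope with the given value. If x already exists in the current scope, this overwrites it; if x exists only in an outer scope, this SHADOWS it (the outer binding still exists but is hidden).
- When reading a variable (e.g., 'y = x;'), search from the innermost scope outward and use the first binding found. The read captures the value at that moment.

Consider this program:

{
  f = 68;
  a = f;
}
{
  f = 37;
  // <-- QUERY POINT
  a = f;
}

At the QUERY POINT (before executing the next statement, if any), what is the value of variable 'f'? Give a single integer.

Step 1: enter scope (depth=1)
Step 2: declare f=68 at depth 1
Step 3: declare a=(read f)=68 at depth 1
Step 4: exit scope (depth=0)
Step 5: enter scope (depth=1)
Step 6: declare f=37 at depth 1
Visible at query point: f=37

Answer: 37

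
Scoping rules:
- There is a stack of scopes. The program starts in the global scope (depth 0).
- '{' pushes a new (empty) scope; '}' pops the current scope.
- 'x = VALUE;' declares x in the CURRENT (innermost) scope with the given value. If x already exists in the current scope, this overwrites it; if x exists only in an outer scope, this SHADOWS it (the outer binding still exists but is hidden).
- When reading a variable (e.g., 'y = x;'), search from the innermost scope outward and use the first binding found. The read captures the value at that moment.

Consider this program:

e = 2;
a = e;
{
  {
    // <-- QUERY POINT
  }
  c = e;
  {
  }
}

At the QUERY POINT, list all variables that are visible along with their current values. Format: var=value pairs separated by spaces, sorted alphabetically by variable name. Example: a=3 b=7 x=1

Answer: a=2 e=2

Derivation:
Step 1: declare e=2 at depth 0
Step 2: declare a=(read e)=2 at depth 0
Step 3: enter scope (depth=1)
Step 4: enter scope (depth=2)
Visible at query point: a=2 e=2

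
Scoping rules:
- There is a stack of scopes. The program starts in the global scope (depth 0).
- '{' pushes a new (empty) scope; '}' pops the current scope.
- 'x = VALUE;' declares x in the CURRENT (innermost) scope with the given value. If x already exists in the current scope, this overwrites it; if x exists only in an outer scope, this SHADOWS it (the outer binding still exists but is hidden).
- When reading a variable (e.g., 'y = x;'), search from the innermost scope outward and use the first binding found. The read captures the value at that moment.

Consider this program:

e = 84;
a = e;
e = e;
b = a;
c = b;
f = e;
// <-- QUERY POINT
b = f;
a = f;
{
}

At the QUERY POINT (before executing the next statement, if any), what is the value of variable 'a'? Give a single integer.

Answer: 84

Derivation:
Step 1: declare e=84 at depth 0
Step 2: declare a=(read e)=84 at depth 0
Step 3: declare e=(read e)=84 at depth 0
Step 4: declare b=(read a)=84 at depth 0
Step 5: declare c=(read b)=84 at depth 0
Step 6: declare f=(read e)=84 at depth 0
Visible at query point: a=84 b=84 c=84 e=84 f=84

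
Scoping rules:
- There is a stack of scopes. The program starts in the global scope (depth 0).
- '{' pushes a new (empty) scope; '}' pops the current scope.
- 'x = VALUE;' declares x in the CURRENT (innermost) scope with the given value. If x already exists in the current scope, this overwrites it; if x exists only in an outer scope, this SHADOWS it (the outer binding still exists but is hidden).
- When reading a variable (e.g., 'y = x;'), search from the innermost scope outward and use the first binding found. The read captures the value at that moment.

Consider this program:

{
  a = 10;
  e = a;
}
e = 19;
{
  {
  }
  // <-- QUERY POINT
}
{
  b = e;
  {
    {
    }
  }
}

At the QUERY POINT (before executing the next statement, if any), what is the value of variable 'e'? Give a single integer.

Step 1: enter scope (depth=1)
Step 2: declare a=10 at depth 1
Step 3: declare e=(read a)=10 at depth 1
Step 4: exit scope (depth=0)
Step 5: declare e=19 at depth 0
Step 6: enter scope (depth=1)
Step 7: enter scope (depth=2)
Step 8: exit scope (depth=1)
Visible at query point: e=19

Answer: 19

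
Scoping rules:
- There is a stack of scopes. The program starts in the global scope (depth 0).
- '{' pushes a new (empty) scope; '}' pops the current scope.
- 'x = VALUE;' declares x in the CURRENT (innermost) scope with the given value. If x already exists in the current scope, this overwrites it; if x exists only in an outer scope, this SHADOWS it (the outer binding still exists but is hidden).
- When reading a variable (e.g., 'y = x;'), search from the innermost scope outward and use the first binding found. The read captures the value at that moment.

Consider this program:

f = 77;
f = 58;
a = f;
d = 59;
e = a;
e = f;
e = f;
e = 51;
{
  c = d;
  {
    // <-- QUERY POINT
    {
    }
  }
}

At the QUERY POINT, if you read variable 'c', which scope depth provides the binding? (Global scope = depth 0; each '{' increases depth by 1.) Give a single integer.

Step 1: declare f=77 at depth 0
Step 2: declare f=58 at depth 0
Step 3: declare a=(read f)=58 at depth 0
Step 4: declare d=59 at depth 0
Step 5: declare e=(read a)=58 at depth 0
Step 6: declare e=(read f)=58 at depth 0
Step 7: declare e=(read f)=58 at depth 0
Step 8: declare e=51 at depth 0
Step 9: enter scope (depth=1)
Step 10: declare c=(read d)=59 at depth 1
Step 11: enter scope (depth=2)
Visible at query point: a=58 c=59 d=59 e=51 f=58

Answer: 1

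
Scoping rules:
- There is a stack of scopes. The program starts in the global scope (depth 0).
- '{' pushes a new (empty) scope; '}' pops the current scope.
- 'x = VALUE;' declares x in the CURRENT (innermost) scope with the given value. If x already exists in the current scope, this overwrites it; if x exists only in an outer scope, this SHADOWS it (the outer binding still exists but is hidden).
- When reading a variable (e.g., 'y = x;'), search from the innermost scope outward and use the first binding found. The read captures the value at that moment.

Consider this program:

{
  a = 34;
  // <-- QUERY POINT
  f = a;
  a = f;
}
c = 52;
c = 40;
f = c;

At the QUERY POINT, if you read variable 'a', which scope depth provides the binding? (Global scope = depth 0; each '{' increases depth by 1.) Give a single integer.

Answer: 1

Derivation:
Step 1: enter scope (depth=1)
Step 2: declare a=34 at depth 1
Visible at query point: a=34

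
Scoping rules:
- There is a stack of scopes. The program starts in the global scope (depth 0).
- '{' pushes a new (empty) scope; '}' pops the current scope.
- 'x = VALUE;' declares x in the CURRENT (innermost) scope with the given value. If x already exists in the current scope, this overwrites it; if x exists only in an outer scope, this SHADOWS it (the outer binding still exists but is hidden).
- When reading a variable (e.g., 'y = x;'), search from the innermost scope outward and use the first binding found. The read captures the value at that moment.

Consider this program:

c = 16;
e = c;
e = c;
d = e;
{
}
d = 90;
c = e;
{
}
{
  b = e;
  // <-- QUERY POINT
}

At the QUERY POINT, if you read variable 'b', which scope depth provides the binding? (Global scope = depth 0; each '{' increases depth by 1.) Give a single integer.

Answer: 1

Derivation:
Step 1: declare c=16 at depth 0
Step 2: declare e=(read c)=16 at depth 0
Step 3: declare e=(read c)=16 at depth 0
Step 4: declare d=(read e)=16 at depth 0
Step 5: enter scope (depth=1)
Step 6: exit scope (depth=0)
Step 7: declare d=90 at depth 0
Step 8: declare c=(read e)=16 at depth 0
Step 9: enter scope (depth=1)
Step 10: exit scope (depth=0)
Step 11: enter scope (depth=1)
Step 12: declare b=(read e)=16 at depth 1
Visible at query point: b=16 c=16 d=90 e=16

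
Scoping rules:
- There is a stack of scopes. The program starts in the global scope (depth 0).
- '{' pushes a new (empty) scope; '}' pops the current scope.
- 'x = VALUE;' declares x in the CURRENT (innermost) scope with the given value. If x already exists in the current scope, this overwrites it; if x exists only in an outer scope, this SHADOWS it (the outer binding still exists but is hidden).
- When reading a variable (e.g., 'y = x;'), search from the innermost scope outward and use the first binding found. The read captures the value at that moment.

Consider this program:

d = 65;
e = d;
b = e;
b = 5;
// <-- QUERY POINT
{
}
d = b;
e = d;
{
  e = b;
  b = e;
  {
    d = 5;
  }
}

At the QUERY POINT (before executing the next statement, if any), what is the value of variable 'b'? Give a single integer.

Step 1: declare d=65 at depth 0
Step 2: declare e=(read d)=65 at depth 0
Step 3: declare b=(read e)=65 at depth 0
Step 4: declare b=5 at depth 0
Visible at query point: b=5 d=65 e=65

Answer: 5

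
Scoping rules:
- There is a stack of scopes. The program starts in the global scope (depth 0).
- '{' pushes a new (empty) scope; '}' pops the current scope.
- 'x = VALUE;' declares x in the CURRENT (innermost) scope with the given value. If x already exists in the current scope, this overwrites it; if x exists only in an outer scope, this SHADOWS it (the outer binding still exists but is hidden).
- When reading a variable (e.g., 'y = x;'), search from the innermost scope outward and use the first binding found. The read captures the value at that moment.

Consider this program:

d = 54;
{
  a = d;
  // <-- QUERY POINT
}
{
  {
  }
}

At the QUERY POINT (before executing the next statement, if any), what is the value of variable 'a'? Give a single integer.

Answer: 54

Derivation:
Step 1: declare d=54 at depth 0
Step 2: enter scope (depth=1)
Step 3: declare a=(read d)=54 at depth 1
Visible at query point: a=54 d=54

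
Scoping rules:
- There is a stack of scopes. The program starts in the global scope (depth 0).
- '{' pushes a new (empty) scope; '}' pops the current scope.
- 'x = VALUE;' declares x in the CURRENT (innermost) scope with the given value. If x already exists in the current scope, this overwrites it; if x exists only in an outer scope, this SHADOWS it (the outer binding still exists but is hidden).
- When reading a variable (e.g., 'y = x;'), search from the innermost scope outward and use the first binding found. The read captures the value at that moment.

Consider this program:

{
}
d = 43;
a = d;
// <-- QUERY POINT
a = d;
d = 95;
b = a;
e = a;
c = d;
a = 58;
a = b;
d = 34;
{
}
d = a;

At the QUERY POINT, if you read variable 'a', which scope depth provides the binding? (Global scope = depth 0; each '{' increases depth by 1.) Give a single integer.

Step 1: enter scope (depth=1)
Step 2: exit scope (depth=0)
Step 3: declare d=43 at depth 0
Step 4: declare a=(read d)=43 at depth 0
Visible at query point: a=43 d=43

Answer: 0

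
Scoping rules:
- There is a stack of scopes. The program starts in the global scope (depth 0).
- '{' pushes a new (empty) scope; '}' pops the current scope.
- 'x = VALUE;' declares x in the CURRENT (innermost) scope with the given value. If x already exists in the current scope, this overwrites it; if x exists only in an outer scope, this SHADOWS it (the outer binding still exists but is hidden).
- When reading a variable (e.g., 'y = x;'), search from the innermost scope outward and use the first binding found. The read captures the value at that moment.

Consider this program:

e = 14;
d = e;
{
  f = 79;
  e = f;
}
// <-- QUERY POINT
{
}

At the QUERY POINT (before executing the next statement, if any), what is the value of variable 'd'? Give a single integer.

Answer: 14

Derivation:
Step 1: declare e=14 at depth 0
Step 2: declare d=(read e)=14 at depth 0
Step 3: enter scope (depth=1)
Step 4: declare f=79 at depth 1
Step 5: declare e=(read f)=79 at depth 1
Step 6: exit scope (depth=0)
Visible at query point: d=14 e=14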